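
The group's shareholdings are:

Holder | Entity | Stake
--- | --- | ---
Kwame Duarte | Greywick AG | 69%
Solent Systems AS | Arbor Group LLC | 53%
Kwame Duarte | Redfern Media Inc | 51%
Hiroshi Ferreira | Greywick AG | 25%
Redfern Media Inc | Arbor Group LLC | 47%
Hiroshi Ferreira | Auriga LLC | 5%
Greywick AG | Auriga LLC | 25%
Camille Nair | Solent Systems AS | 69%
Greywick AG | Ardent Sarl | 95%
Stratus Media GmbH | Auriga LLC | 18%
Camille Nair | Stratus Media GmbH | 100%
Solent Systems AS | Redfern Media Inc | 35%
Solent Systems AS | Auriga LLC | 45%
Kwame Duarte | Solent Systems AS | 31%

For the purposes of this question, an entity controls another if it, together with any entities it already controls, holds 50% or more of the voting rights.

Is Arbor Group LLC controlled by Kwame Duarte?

No

Kwame holds 69% of Greywick, so Kwame controls Greywick.
Greywick holds 95% of Ardent, so Kwame controls Ardent.
Kwame holds 51% of Redfern, so Kwame controls Redfern.
In Arbor, Kwame's side holds only 47%, not ≥ 50%.
So Kwame does not control Arbor.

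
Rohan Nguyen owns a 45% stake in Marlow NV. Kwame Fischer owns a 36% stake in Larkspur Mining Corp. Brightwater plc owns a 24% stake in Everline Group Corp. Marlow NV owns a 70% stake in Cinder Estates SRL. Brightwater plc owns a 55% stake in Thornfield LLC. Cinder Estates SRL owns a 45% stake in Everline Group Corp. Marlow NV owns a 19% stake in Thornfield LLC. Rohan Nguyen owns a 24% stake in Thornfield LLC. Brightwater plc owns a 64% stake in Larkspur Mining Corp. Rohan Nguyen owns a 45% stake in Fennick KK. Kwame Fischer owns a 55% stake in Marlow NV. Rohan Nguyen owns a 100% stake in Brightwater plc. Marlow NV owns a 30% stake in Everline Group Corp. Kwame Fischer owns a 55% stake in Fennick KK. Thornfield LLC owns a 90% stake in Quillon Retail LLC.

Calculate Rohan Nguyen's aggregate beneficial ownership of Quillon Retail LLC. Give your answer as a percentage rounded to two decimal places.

Rohan reaches Quillon along 3 paths.
Via Brightwater → Thornfield: 100% × 55% × 90% = 49.5%.
Via Marlow → Thornfield: 45% × 19% × 90% = 7.695%.
Via Thornfield: 24% × 90% = 21.6%.
Total: 49.5% + 7.695% + 21.6% = 78.795%.
Rounded: 78.80%.

78.80%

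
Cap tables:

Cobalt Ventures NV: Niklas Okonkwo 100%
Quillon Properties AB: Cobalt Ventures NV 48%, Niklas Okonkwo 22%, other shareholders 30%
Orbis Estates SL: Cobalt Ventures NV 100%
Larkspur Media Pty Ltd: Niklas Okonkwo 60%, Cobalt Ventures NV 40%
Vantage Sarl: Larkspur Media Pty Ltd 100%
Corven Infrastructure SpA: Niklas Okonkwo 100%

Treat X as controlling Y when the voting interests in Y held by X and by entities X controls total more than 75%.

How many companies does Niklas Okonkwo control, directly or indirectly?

5

Niklas holds 100% of Cobalt, so Niklas controls Cobalt.
Cobalt holds 100% of Orbis, so Niklas controls Orbis.
Niklas and Cobalt together hold 60% + 40% = 100% of Larkspur, so Niklas controls Larkspur.
Larkspur holds 100% of Vantage, so Niklas controls Vantage.
Niklas holds 100% of Corven, so Niklas controls Corven.
No other company's threshold is met.
Niklas controls 5 companies.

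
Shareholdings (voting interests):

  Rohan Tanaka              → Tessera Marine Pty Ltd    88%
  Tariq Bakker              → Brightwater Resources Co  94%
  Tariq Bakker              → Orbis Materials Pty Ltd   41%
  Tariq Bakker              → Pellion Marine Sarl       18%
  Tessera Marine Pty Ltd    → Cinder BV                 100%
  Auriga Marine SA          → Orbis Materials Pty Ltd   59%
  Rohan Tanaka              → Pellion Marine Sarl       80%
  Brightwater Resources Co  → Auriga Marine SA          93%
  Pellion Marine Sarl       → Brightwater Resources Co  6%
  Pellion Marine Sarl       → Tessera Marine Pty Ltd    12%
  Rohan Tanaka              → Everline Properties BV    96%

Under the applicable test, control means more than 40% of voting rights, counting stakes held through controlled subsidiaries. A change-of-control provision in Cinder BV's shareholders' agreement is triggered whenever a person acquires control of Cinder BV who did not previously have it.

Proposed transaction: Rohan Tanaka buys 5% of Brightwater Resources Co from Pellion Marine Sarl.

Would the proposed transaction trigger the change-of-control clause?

The purchase adds only to Rohan's holdings (Pellion's stake shrinks), so Rohan is the only person who could newly come to control Cinder.
Rohan holds 80% of Pellion, so Rohan controls Pellion.
Rohan and Pellion together hold 88% + 12% = 100% of Tessera, so Rohan controls Tessera.
Tessera holds 100% of Cinder, so Rohan controls Cinder.
So Rohan already controls Cinder before the transaction.
After the purchase, Rohan holds 5% of Brightwater directly, and Pellion's stake falls to 1%.
Rohan controlled Cinder already, so this is not a new person acquiring control; every other person's position is unchanged or reduced.
No new person acquires control, so the clause is not triggered.

No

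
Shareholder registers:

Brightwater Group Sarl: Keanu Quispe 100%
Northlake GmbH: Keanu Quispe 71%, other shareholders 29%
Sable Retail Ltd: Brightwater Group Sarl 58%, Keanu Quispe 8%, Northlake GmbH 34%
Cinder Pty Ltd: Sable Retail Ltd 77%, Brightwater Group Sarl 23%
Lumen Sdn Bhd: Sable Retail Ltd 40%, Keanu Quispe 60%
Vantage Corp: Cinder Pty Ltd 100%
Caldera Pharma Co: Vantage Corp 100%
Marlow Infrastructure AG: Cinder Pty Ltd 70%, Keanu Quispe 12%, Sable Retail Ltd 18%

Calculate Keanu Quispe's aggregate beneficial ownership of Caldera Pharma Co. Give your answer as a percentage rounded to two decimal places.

92.41%

Keanu reaches Caldera along 4 paths.
Via Brightwater → Sable → Cinder → Vantage: 100% × 58% × 77% × 100% × 100% = 44.66%.
Via Sable → Cinder → Vantage: 8% × 77% × 100% × 100% = 6.16%.
Via Northlake → Sable → Cinder → Vantage: 71% × 34% × 77% × 100% × 100% = 18.5878%.
Via Brightwater → Cinder → Vantage: 100% × 23% × 100% × 100% = 23%.
Total: 44.66% + 6.16% + 18.5878% + 23% = 92.4078%.
Rounded: 92.41%.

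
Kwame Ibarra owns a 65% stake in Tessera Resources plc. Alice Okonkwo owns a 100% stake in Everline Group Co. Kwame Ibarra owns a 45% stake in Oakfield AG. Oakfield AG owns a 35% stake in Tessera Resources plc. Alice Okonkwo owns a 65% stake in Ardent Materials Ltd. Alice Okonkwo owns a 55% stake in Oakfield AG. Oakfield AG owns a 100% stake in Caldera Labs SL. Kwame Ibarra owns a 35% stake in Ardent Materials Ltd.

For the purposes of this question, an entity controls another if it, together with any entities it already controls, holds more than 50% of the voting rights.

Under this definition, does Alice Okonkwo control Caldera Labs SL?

Yes

Alice holds 55% of Oakfield, so Alice controls Oakfield.
Oakfield holds 100% of Caldera, so Alice controls Caldera.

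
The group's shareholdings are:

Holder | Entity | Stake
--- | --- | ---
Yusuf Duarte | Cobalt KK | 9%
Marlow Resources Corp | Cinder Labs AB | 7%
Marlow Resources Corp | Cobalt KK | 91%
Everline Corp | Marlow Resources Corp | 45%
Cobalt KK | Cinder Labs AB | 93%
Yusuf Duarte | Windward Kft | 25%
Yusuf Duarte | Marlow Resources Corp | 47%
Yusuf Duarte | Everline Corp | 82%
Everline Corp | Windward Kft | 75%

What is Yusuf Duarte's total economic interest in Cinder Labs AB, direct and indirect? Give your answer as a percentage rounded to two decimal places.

85.25%

Yusuf reaches Cinder along 5 paths.
Via Everline → Marlow: 82% × 45% × 7% = 2.583%.
Via Marlow: 47% × 7% = 3.29%.
Via Cobalt: 9% × 93% = 8.37%.
Via Everline → Marlow → Cobalt: 82% × 45% × 91% × 93% = 31.22847%.
Via Marlow → Cobalt: 47% × 91% × 93% = 39.7761%.
Total: 2.583% + 3.29% + 8.37% + 31.22847% + 39.7761% = 85.24757%.
Rounded: 85.25%.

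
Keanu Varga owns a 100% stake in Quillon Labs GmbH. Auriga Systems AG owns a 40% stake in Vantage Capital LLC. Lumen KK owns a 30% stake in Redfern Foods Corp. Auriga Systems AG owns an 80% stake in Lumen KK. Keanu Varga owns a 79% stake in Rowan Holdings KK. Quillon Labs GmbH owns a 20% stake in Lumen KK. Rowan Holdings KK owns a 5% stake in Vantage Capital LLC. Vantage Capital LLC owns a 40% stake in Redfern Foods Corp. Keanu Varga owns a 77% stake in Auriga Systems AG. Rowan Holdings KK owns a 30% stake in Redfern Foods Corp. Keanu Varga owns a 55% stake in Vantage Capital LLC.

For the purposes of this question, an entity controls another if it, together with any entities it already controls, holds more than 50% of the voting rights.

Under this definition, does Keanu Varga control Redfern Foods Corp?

Yes

Keanu holds 79% of Rowan, so Keanu controls Rowan.
Keanu holds 77% of Auriga, so Keanu controls Auriga.
Keanu holds 100% of Quillon, so Keanu controls Quillon.
Auriga and Quillon together hold 80% + 20% = 100% of Lumen, so Keanu controls Lumen.
Keanu and Auriga and Rowan together hold 55% + 40% + 5% = 100% of Vantage, so Keanu controls Vantage.
Lumen and Rowan and Vantage together hold 30% + 30% + 40% = 100% of Redfern, so Keanu controls Redfern.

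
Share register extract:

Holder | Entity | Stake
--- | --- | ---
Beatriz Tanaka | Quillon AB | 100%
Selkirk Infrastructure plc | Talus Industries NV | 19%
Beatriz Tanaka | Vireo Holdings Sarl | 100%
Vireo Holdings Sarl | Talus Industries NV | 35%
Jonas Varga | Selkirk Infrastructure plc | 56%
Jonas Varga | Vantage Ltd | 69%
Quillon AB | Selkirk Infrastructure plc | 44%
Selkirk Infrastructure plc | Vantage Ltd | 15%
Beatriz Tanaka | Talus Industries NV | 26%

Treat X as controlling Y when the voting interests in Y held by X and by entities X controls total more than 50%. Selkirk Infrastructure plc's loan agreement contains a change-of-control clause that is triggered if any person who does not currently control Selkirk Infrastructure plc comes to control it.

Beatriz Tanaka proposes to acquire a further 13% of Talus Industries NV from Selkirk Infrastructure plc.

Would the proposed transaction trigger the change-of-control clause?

No

The purchase adds only to Beatriz's holdings (Selkirk's stake shrinks), so Beatriz is the only person who could newly come to control Selkirk.
Beatriz holds 100% of Quillon, so Beatriz controls Quillon.
Beatriz holds 100% of Vireo, so Beatriz controls Vireo.
Beatriz and Vireo together hold 26% + 35% = 61% of Talus, so Beatriz controls Talus.
In Selkirk, Beatriz's side holds only 44%, not > 50%.
So before the transaction, Beatriz does not control Selkirk.
After the purchase, Beatriz's direct stake in Talus rises to 26% + 13% = 39%, and Selkirk's stake falls to 6%.
Beatriz and Vireo together hold 39% + 35% = 74% of Talus, so Beatriz controls Talus.
After the transaction, Beatriz's side holds 44% of Selkirk, not > 50%, so Beatriz still does not control Selkirk.
No new person acquires control, so the clause is not triggered.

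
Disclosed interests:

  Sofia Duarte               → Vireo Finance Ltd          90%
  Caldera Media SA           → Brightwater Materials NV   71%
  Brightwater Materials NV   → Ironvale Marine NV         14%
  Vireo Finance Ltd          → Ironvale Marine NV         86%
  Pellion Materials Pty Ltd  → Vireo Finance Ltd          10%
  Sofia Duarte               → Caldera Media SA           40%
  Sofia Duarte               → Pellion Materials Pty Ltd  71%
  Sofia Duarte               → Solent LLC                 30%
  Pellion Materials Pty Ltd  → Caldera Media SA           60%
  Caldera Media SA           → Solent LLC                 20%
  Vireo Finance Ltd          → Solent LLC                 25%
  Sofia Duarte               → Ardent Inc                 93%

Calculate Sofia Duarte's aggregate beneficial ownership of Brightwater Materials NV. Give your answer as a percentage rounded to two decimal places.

Sofia reaches Brightwater along 2 paths.
Via Caldera: 40% × 71% = 28.4%.
Via Pellion → Caldera: 71% × 60% × 71% = 30.246%.
Total: 28.4% + 30.246% = 58.646%.
Rounded: 58.65%.

58.65%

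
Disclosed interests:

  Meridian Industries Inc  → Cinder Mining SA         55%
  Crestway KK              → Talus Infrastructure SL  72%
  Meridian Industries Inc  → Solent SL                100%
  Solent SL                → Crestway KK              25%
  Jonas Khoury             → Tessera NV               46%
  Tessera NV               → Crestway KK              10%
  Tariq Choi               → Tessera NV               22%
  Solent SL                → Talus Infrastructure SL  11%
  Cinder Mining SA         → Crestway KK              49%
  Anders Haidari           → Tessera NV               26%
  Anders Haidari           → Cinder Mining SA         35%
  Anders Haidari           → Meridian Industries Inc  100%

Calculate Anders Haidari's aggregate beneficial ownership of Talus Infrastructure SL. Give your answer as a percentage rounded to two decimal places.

62.62%

Anders reaches Talus along 5 paths.
Via Tessera → Crestway: 26% × 10% × 72% = 1.872%.
Via Meridian → Cinder → Crestway: 100% × 55% × 49% × 72% = 19.404%.
Via Cinder → Crestway: 35% × 49% × 72% = 12.348%.
Via Meridian → Solent → Crestway: 100% × 100% × 25% × 72% = 18%.
Via Meridian → Solent: 100% × 100% × 11% = 11%.
Total: 1.872% + 19.404% + 12.348% + 18% + 11% = 62.624%.
Rounded: 62.62%.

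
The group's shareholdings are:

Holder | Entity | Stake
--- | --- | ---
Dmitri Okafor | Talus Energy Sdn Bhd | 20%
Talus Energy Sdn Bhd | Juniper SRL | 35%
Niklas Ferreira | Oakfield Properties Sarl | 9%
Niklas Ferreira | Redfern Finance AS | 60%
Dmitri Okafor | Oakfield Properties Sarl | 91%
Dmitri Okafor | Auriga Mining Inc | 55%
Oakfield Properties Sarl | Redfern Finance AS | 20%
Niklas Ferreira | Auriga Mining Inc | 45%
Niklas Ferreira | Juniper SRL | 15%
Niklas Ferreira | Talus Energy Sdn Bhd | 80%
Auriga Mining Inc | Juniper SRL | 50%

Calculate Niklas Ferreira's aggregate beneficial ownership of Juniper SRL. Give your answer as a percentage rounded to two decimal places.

Niklas reaches Juniper along 3 paths.
Direct stake: 15% = 15%.
Via Talus: 80% × 35% = 28%.
Via Auriga: 45% × 50% = 22.5%.
Total: 15% + 28% + 22.5% = 65.5%.
Rounded: 65.50%.

65.50%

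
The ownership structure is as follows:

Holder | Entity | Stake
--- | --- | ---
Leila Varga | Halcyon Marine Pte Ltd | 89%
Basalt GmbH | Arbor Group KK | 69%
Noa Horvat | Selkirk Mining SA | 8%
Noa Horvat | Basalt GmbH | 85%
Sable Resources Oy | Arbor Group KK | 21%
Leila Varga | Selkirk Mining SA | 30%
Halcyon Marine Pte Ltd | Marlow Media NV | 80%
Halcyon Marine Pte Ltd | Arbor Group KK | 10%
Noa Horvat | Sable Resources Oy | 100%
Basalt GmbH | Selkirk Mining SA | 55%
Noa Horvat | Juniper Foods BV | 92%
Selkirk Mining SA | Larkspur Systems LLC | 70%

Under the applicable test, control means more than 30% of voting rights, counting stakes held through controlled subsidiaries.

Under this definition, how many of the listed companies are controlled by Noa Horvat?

6

Noa holds 85% of Basalt, so Noa controls Basalt.
Noa holds 92% of Juniper, so Noa controls Juniper.
Basalt and Noa together hold 55% + 8% = 63% of Selkirk, so Noa controls Selkirk.
Noa holds 100% of Sable, so Noa controls Sable.
Basalt and Sable together hold 69% + 21% = 90% of Arbor, so Noa controls Arbor.
Selkirk holds 70% of Larkspur, so Noa controls Larkspur.
No other company's threshold is met.
Noa controls 6 companies.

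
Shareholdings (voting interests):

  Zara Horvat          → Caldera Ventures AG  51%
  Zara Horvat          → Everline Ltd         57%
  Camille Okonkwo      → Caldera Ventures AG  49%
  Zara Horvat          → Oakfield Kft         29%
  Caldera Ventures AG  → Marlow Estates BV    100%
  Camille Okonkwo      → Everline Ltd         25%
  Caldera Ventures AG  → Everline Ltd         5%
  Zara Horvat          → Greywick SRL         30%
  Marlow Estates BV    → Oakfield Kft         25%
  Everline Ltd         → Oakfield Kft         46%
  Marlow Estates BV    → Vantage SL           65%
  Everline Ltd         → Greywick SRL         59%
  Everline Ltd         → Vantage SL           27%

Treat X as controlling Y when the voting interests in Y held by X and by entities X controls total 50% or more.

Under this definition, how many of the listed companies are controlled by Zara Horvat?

6

Zara holds 51% of Caldera, so Zara controls Caldera.
Caldera holds 100% of Marlow, so Zara controls Marlow.
Caldera and Zara together hold 5% + 57% = 62% of Everline, so Zara controls Everline.
Marlow and Everline together hold 65% + 27% = 92% of Vantage, so Zara controls Vantage.
Everline and Zara together hold 59% + 30% = 89% of Greywick, so Zara controls Greywick.
Everline and Marlow and Zara together hold 46% + 25% + 29% = 100% of Oakfield, so Zara controls Oakfield.
Zara controls 6 companies.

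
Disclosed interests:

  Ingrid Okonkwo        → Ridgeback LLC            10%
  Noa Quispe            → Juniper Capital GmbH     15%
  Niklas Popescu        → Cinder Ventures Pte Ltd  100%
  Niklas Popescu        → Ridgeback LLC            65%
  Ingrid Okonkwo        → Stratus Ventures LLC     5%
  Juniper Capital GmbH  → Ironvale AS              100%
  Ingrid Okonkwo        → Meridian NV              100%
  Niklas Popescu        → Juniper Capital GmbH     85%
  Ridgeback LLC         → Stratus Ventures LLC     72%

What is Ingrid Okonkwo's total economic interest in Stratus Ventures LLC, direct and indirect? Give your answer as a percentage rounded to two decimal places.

Ingrid reaches Stratus along 2 paths.
Direct stake: 5% = 5%.
Via Ridgeback: 10% × 72% = 7.2%.
Total: 5% + 7.2% = 12.2%.
Rounded: 12.20%.

12.20%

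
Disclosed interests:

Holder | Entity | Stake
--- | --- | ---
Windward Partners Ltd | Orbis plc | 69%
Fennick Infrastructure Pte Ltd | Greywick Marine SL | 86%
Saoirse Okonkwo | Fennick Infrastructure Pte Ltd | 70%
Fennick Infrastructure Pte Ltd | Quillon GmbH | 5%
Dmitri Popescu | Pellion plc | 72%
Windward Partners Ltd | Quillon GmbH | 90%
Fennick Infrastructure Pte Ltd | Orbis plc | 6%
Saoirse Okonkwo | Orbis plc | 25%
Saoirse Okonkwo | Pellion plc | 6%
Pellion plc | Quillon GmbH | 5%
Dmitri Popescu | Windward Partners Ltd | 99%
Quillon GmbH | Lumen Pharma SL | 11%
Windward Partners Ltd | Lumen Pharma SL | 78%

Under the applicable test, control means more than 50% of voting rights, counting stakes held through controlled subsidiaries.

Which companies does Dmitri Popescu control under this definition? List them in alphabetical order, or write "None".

Lumen Pharma SL, Orbis plc, Pellion plc, Quillon GmbH, Windward Partners Ltd

Dmitri holds 99% of Windward, so Dmitri controls Windward.
Dmitri holds 72% of Pellion, so Dmitri controls Pellion.
Windward and Pellion together hold 90% + 5% = 95% of Quillon, so Dmitri controls Quillon.
Windward holds 69% of Orbis, so Dmitri controls Orbis.
Windward and Quillon together hold 78% + 11% = 89% of Lumen, so Dmitri controls Lumen.
No other company's threshold is met.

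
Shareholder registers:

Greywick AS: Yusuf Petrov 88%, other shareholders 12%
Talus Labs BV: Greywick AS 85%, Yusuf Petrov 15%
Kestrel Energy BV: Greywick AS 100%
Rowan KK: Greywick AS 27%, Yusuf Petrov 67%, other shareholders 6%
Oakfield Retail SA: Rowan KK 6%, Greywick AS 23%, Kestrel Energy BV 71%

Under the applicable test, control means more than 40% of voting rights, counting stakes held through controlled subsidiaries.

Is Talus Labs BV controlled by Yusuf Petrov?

Yes

Yusuf holds 88% of Greywick, so Yusuf controls Greywick.
Greywick and Yusuf together hold 85% + 15% = 100% of Talus, so Yusuf controls Talus.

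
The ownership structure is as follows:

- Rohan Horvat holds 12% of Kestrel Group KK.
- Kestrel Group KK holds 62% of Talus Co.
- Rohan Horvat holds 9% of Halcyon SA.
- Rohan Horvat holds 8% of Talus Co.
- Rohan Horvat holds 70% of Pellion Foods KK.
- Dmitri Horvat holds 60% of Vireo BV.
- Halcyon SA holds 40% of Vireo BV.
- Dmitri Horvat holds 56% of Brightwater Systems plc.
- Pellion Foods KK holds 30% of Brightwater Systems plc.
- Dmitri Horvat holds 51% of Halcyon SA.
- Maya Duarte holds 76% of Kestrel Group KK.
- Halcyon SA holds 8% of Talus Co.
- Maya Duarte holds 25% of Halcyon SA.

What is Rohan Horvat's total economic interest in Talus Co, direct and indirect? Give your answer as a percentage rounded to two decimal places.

16.16%

Rohan reaches Talus along 3 paths.
Via Halcyon: 9% × 8% = 0.72%.
Via Kestrel: 12% × 62% = 7.44%.
Direct stake: 8% = 8%.
Total: 0.72% + 7.44% + 8% = 16.16%.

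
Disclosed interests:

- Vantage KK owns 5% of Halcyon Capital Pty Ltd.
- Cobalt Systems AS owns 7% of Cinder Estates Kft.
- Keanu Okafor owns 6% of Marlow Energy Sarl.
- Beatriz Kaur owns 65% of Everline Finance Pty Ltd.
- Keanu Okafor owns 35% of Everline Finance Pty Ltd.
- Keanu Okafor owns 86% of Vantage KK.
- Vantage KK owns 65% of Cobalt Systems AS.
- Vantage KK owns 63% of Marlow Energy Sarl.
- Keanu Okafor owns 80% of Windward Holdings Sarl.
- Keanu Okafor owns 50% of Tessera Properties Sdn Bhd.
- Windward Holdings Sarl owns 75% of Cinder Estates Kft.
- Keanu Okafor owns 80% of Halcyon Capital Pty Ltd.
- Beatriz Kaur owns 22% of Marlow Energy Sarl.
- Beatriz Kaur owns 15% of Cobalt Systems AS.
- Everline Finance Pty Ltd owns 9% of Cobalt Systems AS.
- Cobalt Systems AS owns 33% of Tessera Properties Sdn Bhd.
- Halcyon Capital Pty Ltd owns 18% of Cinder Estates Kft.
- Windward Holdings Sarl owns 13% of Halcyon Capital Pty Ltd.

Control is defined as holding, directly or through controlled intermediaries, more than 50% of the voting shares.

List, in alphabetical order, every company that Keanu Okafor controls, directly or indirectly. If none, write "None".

Keanu holds 86% of Vantage, so Keanu controls Vantage.
Keanu holds 80% of Windward, so Keanu controls Windward.
Vantage holds 65% of Cobalt, so Keanu controls Cobalt.
Windward and Keanu and Vantage together hold 13% + 80% + 5% = 98% of Halcyon, so Keanu controls Halcyon.
Cobalt and Keanu together hold 33% + 50% = 83% of Tessera, so Keanu controls Tessera.
Windward and Cobalt and Halcyon together hold 75% + 7% + 18% = 100% of Cinder, so Keanu controls Cinder.
Vantage and Keanu together hold 63% + 6% = 69% of Marlow, so Keanu controls Marlow.
No other company's threshold is met.

Cinder Estates Kft, Cobalt Systems AS, Halcyon Capital Pty Ltd, Marlow Energy Sarl, Tessera Properties Sdn Bhd, Vantage KK, Windward Holdings Sarl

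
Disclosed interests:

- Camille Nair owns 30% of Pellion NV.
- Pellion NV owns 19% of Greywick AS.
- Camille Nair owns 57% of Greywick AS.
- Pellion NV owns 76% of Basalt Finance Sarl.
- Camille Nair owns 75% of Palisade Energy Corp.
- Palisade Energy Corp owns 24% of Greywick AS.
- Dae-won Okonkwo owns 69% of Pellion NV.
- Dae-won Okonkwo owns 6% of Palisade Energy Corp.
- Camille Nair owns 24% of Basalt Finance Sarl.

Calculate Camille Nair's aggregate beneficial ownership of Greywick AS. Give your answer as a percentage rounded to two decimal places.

Camille reaches Greywick along 3 paths.
Via Palisade: 75% × 24% = 18%.
Via Pellion: 30% × 19% = 5.7%.
Direct stake: 57% = 57%.
Total: 18% + 5.7% + 57% = 80.7%.
Rounded: 80.70%.

80.70%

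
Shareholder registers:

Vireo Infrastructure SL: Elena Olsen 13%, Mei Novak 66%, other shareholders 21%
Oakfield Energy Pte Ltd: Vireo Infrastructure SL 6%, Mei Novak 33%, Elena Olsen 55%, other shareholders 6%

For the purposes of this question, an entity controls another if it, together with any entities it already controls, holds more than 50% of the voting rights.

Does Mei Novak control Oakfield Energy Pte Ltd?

Mei holds 66% of Vireo, so Mei controls Vireo.
In Oakfield, Mei's side holds only 6% + 33% = 39%, not > 50%.
So Mei does not control Oakfield.

No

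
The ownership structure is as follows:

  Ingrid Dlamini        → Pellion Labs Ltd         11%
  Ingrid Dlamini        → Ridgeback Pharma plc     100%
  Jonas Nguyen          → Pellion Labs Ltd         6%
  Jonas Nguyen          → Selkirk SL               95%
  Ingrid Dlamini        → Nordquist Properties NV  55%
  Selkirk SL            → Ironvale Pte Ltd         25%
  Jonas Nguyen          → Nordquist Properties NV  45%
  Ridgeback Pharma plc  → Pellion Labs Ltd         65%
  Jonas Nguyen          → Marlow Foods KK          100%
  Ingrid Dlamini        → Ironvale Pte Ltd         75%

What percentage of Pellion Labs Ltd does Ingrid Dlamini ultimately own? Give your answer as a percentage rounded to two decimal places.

76.00%

Ingrid reaches Pellion along 2 paths.
Via Ridgeback: 100% × 65% = 65%.
Direct stake: 11% = 11%.
Total: 65% + 11% = 76%.
Rounded: 76.00%.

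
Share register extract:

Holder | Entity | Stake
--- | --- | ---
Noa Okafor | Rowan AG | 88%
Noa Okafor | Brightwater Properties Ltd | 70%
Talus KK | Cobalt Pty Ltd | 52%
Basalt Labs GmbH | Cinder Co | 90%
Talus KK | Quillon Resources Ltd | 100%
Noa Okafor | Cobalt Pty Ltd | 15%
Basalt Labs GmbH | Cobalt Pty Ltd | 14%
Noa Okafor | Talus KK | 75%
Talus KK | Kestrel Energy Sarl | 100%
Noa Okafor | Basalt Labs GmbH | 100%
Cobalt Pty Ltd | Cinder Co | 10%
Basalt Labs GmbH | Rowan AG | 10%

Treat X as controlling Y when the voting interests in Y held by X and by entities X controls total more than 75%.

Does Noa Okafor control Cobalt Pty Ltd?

No

Noa holds 100% of Basalt, so Noa controls Basalt.
Basalt and Noa together hold 10% + 88% = 98% of Rowan, so Noa controls Rowan.
Basalt holds 90% of Cinder, so Noa controls Cinder.
In Cobalt, Noa's side holds only 15% + 14% = 29%, not > 75%.
So Noa does not control Cobalt.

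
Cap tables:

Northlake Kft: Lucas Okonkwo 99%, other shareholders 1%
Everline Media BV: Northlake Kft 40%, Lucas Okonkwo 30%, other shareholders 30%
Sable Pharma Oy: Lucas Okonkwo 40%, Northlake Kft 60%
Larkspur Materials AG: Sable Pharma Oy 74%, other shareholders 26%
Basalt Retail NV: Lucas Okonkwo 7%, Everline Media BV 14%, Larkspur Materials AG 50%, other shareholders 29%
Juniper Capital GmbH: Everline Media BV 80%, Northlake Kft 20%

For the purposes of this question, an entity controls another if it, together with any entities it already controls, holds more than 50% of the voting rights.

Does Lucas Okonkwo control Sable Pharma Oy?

Lucas holds 99% of Northlake, so Lucas controls Northlake.
Lucas and Northlake together hold 40% + 60% = 100% of Sable, so Lucas controls Sable.

Yes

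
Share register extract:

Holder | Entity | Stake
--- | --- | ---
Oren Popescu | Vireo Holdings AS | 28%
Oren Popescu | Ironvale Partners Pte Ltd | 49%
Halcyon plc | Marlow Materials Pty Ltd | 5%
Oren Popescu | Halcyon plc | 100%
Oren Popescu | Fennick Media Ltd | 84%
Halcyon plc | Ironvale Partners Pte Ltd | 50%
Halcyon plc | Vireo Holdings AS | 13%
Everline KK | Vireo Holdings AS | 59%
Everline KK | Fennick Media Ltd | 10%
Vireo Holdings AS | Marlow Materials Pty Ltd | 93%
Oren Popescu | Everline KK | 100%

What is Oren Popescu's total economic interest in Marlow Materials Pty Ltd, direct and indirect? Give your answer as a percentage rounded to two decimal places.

98.00%

Oren reaches Marlow along 4 paths.
Via Everline → Vireo: 100% × 59% × 93% = 54.87%.
Via Halcyon → Vireo: 100% × 13% × 93% = 12.09%.
Via Vireo: 28% × 93% = 26.04%.
Via Halcyon: 100% × 5% = 5%.
Total: 54.87% + 12.09% + 26.04% + 5% = 98%.
Rounded: 98.00%.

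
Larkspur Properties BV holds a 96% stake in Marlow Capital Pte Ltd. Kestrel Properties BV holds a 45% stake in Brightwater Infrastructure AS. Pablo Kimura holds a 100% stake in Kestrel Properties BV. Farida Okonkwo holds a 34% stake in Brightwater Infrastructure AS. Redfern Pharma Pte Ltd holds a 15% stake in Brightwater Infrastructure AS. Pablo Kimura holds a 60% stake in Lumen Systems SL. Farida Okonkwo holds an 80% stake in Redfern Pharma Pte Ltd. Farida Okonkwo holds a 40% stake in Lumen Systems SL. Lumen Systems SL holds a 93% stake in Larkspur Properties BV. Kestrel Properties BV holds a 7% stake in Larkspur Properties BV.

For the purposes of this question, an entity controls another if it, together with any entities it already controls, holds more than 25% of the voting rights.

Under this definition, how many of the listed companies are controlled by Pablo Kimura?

5

Pablo holds 60% of Lumen, so Pablo controls Lumen.
Pablo holds 100% of Kestrel, so Pablo controls Kestrel.
Lumen and Kestrel together hold 93% + 7% = 100% of Larkspur, so Pablo controls Larkspur.
Larkspur holds 96% of Marlow, so Pablo controls Marlow.
Kestrel holds 45% of Brightwater, so Pablo controls Brightwater.
No other company's threshold is met.
Pablo controls 5 companies.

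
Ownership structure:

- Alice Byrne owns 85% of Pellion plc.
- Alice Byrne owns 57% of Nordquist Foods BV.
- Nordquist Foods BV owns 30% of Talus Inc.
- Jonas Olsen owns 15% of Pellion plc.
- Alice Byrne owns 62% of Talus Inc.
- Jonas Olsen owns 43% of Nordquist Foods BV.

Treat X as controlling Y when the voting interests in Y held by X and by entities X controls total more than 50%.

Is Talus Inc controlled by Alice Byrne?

Yes

Alice holds 57% of Nordquist, so Alice controls Nordquist.
Nordquist and Alice together hold 30% + 62% = 92% of Talus, so Alice controls Talus.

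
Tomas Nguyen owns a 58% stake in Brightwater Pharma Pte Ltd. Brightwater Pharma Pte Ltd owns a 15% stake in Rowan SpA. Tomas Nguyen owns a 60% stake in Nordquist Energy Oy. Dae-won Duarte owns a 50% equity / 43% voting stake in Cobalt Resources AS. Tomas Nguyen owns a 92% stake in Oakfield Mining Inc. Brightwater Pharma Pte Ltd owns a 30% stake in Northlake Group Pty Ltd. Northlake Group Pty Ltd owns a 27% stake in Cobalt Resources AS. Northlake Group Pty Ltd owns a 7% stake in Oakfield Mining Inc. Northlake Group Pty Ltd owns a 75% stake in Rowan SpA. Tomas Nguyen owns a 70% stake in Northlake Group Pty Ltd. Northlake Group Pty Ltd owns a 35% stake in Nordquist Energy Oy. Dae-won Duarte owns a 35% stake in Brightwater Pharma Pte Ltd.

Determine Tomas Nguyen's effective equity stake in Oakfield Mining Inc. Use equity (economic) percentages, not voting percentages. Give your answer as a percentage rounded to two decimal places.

98.12%

Tomas reaches Oakfield along 3 paths.
Direct stake: 92% = 92%.
Via Brightwater → Northlake: 58% × 30% × 7% = 1.218%.
Via Northlake: 70% × 7% = 4.9%.
Total: 92% + 1.218% + 4.9% = 98.118%.
Rounded: 98.12%.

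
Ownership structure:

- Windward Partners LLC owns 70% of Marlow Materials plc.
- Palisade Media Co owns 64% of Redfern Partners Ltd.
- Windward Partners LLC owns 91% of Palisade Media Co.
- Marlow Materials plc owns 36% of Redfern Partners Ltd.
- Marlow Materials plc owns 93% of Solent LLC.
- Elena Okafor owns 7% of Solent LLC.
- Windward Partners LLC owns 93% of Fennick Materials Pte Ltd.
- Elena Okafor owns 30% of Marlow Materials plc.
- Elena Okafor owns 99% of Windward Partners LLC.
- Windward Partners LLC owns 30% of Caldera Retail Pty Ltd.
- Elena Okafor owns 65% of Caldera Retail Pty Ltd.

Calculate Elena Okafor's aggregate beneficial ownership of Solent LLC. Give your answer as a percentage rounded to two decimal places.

Elena reaches Solent along 3 paths.
Via Marlow: 30% × 93% = 27.9%.
Via Windward → Marlow: 99% × 70% × 93% = 64.449%.
Direct stake: 7% = 7%.
Total: 27.9% + 64.449% + 7% = 99.349%.
Rounded: 99.35%.

99.35%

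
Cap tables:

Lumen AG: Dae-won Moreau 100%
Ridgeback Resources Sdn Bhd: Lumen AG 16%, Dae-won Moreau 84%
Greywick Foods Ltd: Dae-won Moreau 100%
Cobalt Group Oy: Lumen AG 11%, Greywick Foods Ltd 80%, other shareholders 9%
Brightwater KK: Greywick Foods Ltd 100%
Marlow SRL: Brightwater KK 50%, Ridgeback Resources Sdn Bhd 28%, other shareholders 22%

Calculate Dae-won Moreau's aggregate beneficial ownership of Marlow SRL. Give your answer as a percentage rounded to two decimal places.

Dae-won reaches Marlow along 3 paths.
Via Greywick → Brightwater: 100% × 100% × 50% = 50%.
Via Lumen → Ridgeback: 100% × 16% × 28% = 4.48%.
Via Ridgeback: 84% × 28% = 23.52%.
Total: 50% + 4.48% + 23.52% = 78%.
Rounded: 78.00%.

78.00%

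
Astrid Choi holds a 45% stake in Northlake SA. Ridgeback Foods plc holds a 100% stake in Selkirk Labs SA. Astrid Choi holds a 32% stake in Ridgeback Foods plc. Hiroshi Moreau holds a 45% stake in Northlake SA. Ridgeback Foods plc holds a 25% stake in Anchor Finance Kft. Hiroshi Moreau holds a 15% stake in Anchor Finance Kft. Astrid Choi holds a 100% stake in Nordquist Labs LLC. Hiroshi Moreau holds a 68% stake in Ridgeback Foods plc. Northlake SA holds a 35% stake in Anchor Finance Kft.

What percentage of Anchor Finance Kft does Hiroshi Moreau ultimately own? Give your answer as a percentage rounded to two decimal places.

Hiroshi reaches Anchor along 3 paths.
Via Ridgeback: 68% × 25% = 17%.
Via Northlake: 45% × 35% = 15.75%.
Direct stake: 15% = 15%.
Total: 17% + 15.75% + 15% = 47.75%.

47.75%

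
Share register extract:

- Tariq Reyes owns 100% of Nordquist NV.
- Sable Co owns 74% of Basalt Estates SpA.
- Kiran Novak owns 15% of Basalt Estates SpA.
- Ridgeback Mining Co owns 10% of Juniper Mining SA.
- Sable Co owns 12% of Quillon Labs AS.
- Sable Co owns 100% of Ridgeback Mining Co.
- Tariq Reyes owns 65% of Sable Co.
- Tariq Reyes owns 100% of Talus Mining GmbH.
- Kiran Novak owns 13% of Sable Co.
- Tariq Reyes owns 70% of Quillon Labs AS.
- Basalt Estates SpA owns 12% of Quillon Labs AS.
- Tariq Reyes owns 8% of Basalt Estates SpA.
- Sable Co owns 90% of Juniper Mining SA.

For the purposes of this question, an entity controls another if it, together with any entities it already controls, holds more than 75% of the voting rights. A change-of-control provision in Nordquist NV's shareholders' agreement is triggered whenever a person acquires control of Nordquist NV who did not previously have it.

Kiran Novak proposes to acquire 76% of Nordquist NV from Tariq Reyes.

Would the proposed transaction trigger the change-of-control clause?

Yes

The purchase adds only to Kiran's holdings (Tariq's stake shrinks), so Kiran is the only person who could newly come to control Nordquist.
Kiran's largest direct stake is 15% in Basalt, which does not meet the threshold, so Kiran controls no company.
Neither Kiran nor any entity Kiran controls holds any voting interest in Nordquist.
So before the transaction, Kiran does not control Nordquist.
After the purchase, Kiran holds 76% of Nordquist directly, and Tariq's stake falls to 24%.
Kiran holds 76% of Nordquist, so Kiran controls Nordquist.
Kiran did not control Nordquist before and does after, so the clause is triggered.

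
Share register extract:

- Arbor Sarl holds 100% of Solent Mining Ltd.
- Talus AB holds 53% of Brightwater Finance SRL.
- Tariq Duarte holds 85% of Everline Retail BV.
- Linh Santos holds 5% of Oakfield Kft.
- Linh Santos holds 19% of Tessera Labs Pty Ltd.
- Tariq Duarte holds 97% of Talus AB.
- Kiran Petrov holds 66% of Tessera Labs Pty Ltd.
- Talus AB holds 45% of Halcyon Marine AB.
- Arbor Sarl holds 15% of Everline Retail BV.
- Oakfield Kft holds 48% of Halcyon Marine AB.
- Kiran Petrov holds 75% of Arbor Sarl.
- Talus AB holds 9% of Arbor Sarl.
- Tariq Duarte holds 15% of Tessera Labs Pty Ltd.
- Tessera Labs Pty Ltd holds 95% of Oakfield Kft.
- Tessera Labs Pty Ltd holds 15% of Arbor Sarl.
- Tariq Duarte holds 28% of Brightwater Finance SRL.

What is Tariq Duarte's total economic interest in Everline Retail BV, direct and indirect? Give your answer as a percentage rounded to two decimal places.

86.65%

Tariq reaches Everline along 3 paths.
Direct stake: 85% = 85%.
Via Tessera → Arbor: 15% × 15% × 15% = 0.3375%.
Via Talus → Arbor: 97% × 9% × 15% = 1.3095%.
Total: 85% + 0.3375% + 1.3095% = 86.647%.
Rounded: 86.65%.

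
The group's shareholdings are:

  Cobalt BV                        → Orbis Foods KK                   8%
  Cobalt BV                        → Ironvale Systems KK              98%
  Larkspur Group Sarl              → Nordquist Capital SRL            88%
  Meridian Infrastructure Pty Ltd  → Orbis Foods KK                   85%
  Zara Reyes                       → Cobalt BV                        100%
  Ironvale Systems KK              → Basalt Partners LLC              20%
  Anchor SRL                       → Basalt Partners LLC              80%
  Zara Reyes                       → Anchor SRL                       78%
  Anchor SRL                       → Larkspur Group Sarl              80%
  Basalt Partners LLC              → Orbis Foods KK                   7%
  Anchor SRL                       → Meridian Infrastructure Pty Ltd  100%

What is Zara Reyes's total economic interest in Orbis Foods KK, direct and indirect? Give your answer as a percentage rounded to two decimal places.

Zara reaches Orbis along 4 paths.
Via Anchor → Basalt: 78% × 80% × 7% = 4.368%.
Via Cobalt → Ironvale → Basalt: 100% × 98% × 20% × 7% = 1.372%.
Via Cobalt: 100% × 8% = 8%.
Via Anchor → Meridian: 78% × 100% × 85% = 66.3%.
Total: 4.368% + 1.372% + 8% + 66.3% = 80.04%.

80.04%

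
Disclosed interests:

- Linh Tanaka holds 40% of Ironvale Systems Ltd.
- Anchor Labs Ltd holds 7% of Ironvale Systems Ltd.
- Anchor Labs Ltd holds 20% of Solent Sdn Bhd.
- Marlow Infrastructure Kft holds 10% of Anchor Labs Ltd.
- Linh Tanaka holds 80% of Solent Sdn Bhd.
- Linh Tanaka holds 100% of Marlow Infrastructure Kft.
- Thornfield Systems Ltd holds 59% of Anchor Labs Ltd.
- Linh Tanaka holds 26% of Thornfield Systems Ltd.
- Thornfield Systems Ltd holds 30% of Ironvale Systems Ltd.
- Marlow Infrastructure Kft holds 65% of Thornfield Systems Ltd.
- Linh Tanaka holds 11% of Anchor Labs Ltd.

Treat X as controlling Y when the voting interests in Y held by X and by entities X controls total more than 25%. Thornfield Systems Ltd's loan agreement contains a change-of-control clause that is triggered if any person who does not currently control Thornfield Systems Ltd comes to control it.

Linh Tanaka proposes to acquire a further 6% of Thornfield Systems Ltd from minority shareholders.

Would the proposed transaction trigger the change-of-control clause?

The purchase changes only Linh's holdings, so Linh is the only person who could newly come to control Thornfield.
Linh holds 100% of Marlow, so Linh controls Marlow.
Marlow and Linh together hold 65% + 26% = 91% of Thornfield, so Linh controls Thornfield.
So Linh already controls Thornfield before the transaction.
After the purchase, Linh's direct stake in Thornfield rises to 26% + 6% = 32%.
Linh controlled Thornfield already, so this is not a new person acquiring control; every other person's position is unchanged or reduced.
No new person acquires control, so the clause is not triggered.

No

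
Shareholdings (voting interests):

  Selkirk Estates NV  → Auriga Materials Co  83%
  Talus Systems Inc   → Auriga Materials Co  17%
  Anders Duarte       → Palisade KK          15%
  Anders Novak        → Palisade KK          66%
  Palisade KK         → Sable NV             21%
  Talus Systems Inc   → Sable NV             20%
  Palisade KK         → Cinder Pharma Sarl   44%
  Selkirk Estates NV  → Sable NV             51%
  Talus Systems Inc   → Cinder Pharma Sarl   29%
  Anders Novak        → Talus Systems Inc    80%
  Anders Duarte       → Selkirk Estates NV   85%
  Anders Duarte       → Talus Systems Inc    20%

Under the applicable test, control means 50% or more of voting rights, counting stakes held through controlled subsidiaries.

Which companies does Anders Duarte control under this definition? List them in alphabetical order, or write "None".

Auriga Materials Co, Sable NV, Selkirk Estates NV

Anders Duarte holds 85% of Selkirk, so Anders Duarte controls Selkirk.
Selkirk holds 83% of Auriga, so Anders Duarte controls Auriga.
Selkirk holds 51% of Sable, so Anders Duarte controls Sable.
No other company's threshold is met.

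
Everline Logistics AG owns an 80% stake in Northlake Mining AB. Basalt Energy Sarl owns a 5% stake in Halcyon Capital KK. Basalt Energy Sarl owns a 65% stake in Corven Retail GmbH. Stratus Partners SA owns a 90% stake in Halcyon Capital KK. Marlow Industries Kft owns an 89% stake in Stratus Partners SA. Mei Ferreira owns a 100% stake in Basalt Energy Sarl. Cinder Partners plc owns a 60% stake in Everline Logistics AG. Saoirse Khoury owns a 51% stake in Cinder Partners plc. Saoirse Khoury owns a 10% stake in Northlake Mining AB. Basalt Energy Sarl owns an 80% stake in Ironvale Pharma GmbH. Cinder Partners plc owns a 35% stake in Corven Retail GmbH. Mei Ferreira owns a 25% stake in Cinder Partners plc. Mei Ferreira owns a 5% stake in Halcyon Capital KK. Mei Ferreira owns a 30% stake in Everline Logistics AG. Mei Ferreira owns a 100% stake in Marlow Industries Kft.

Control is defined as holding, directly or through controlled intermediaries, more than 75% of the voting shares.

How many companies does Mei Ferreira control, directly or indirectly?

5

Mei holds 100% of Marlow, so Mei controls Marlow.
Mei holds 100% of Basalt, so Mei controls Basalt.
Marlow holds 89% of Stratus, so Mei controls Stratus.
Mei and Stratus and Basalt together hold 5% + 90% + 5% = 100% of Halcyon, so Mei controls Halcyon.
Basalt holds 80% of Ironvale, so Mei controls Ironvale.
No other company's threshold is met.
Mei controls 5 companies.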